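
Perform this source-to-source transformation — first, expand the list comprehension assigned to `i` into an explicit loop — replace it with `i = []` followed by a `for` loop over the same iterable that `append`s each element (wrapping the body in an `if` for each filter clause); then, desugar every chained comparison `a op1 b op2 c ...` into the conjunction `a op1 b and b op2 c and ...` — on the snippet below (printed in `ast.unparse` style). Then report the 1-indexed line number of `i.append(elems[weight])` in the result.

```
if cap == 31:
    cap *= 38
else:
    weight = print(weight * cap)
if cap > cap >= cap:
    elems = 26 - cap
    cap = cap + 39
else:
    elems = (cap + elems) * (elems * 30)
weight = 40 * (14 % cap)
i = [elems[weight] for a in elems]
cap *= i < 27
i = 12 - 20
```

13

Transformed code:
if cap == 31:
    cap *= 38
else:
    weight = print(weight * cap)
if cap > cap and cap >= cap:
    elems = 26 - cap
    cap = cap + 39
else:
    elems = (cap + elems) * (elems * 30)
weight = 40 * (14 % cap)
i = []
for a in elems:
    i.append(elems[weight])
cap *= i < 27
i = 12 - 20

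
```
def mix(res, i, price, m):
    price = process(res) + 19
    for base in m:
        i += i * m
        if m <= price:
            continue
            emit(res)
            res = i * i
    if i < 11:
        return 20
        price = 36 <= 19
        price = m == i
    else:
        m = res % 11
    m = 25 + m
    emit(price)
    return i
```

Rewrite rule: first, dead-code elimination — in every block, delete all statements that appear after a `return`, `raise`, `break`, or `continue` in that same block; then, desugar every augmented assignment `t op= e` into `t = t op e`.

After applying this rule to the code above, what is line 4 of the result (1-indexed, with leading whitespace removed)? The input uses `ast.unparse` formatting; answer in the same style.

Transformed code:
def mix(res, i, price, m):
    price = process(res) + 19
    for base in m:
        i = i + i * m
        if m <= price:
            continue
    if i < 11:
        return 20
    else:
        m = res % 11
    m = 25 + m
    emit(price)
    return i

i = i + i * m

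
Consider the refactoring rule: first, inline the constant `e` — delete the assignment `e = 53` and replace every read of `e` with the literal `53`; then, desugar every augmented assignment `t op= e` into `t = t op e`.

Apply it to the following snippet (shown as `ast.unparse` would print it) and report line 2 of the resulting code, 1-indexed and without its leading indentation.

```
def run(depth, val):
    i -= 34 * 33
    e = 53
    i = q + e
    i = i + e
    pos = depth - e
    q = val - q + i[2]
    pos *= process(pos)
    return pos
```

Transformed code:
def run(depth, val):
    i = i - 34 * 33
    i = q + 53
    i = i + 53
    pos = depth - 53
    q = val - q + i[2]
    pos = pos * process(pos)
    return pos

i = i - 34 * 33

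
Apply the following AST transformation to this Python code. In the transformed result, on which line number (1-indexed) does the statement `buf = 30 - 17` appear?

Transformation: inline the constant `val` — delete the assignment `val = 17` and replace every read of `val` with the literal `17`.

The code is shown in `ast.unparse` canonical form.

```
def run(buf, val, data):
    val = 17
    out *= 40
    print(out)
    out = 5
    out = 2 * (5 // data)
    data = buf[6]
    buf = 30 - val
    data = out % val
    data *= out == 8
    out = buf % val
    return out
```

7

Transformed code:
def run(buf, val, data):
    out *= 40
    print(out)
    out = 5
    out = 2 * (5 // data)
    data = buf[6]
    buf = 30 - 17
    data = out % 17
    data *= out == 8
    out = buf % 17
    return out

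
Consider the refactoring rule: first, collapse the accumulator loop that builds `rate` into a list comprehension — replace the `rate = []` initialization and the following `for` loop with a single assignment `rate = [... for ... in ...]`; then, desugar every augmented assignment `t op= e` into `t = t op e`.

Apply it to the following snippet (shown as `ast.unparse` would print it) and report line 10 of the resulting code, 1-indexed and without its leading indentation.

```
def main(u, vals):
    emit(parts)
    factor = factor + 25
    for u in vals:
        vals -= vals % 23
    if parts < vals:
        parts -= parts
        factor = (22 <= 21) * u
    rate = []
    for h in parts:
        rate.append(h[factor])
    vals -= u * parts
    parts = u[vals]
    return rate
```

Transformed code:
def main(u, vals):
    emit(parts)
    factor = factor + 25
    for u in vals:
        vals = vals - vals % 23
    if parts < vals:
        parts = parts - parts
        factor = (22 <= 21) * u
    rate = [h[factor] for h in parts]
    vals = vals - u * parts
    parts = u[vals]
    return rate

vals = vals - u * parts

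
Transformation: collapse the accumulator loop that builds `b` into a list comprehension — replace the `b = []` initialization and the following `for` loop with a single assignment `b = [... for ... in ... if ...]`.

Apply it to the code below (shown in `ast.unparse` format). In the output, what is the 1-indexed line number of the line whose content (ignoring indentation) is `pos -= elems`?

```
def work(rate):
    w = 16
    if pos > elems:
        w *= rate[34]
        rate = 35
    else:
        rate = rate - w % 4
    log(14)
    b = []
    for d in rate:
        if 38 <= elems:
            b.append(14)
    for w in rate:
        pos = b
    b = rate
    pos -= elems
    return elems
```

13

Transformed code:
def work(rate):
    w = 16
    if pos > elems:
        w *= rate[34]
        rate = 35
    else:
        rate = rate - w % 4
    log(14)
    b = [14 for d in rate if 38 <= elems]
    for w in rate:
        pos = b
    b = rate
    pos -= elems
    return elems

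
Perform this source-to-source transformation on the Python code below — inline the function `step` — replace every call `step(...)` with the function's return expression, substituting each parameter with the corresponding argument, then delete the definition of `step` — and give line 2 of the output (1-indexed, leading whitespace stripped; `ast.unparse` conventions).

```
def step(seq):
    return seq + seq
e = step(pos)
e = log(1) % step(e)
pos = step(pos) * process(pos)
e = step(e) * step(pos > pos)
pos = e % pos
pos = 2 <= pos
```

e = log(1) % (e + e)

Transformed code:
e = pos + pos
e = log(1) % (e + e)
pos = (pos + pos) * process(pos)
e = (e + e) * ((pos > pos) + (pos > pos))
pos = e % pos
pos = 2 <= pos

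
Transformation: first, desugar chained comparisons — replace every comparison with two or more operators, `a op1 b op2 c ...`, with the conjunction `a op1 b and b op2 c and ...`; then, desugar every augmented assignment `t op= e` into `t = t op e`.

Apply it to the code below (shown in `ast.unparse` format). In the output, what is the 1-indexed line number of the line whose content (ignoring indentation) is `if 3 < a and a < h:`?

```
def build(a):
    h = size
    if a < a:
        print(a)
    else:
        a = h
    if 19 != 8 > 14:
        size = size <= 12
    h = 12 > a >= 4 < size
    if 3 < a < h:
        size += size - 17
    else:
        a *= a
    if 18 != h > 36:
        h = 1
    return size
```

10

Transformed code:
def build(a):
    h = size
    if a < a:
        print(a)
    else:
        a = h
    if 19 != 8 and 8 > 14:
        size = size <= 12
    h = 12 > a and a >= 4 and (4 < size)
    if 3 < a and a < h:
        size = size + (size - 17)
    else:
        a = a * a
    if 18 != h and h > 36:
        h = 1
    return size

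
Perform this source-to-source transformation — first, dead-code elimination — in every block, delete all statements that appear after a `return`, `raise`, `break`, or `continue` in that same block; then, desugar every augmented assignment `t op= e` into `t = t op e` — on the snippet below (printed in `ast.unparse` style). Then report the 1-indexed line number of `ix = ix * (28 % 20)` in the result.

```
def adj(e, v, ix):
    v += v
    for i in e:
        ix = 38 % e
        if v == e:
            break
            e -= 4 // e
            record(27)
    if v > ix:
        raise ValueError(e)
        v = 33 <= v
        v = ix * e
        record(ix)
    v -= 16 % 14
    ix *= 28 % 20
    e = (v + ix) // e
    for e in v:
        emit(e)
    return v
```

Transformed code:
def adj(e, v, ix):
    v = v + v
    for i in e:
        ix = 38 % e
        if v == e:
            break
    if v > ix:
        raise ValueError(e)
    v = v - 16 % 14
    ix = ix * (28 % 20)
    e = (v + ix) // e
    for e in v:
        emit(e)
    return v

10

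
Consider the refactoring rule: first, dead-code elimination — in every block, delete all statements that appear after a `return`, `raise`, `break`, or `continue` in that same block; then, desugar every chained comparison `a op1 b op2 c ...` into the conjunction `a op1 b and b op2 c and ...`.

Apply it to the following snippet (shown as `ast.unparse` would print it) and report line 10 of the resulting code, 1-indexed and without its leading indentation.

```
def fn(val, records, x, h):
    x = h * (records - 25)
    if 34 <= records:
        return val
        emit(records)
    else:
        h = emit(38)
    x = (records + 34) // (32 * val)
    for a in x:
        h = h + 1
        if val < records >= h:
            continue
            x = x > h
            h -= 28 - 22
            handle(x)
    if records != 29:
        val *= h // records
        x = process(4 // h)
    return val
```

Transformed code:
def fn(val, records, x, h):
    x = h * (records - 25)
    if 34 <= records:
        return val
    else:
        h = emit(38)
    x = (records + 34) // (32 * val)
    for a in x:
        h = h + 1
        if val < records and records >= h:
            continue
    if records != 29:
        val *= h // records
        x = process(4 // h)
    return val

if val < records and records >= h:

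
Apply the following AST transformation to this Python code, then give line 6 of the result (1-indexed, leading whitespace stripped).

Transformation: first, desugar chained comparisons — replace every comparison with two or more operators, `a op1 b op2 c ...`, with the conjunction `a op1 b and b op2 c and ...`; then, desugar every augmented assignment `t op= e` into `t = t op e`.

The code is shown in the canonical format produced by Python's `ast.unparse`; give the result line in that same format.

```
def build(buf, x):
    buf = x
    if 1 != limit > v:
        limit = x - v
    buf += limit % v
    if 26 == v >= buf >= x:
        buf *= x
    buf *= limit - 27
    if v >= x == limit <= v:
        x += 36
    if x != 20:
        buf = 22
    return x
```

if 26 == v and v >= buf and (buf >= x):

Transformed code:
def build(buf, x):
    buf = x
    if 1 != limit and limit > v:
        limit = x - v
    buf = buf + limit % v
    if 26 == v and v >= buf and (buf >= x):
        buf = buf * x
    buf = buf * (limit - 27)
    if v >= x and x == limit and (limit <= v):
        x = x + 36
    if x != 20:
        buf = 22
    return x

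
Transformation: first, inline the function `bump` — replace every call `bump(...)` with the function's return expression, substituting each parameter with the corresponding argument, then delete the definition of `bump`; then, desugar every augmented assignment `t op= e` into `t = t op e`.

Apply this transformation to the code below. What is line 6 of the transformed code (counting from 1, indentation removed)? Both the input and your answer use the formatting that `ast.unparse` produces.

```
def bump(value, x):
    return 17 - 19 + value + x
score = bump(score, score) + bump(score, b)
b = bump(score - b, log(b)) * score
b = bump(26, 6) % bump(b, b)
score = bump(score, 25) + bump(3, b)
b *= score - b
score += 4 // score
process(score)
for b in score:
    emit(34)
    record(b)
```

Transformed code:
score = 17 - 19 + score + score + (17 - 19 + score + b)
b = (17 - 19 + (score - b) + log(b)) * score
b = (17 - 19 + 26 + 6) % (17 - 19 + b + b)
score = 17 - 19 + score + 25 + (17 - 19 + 3 + b)
b = b * (score - b)
score = score + 4 // score
process(score)
for b in score:
    emit(34)
    record(b)

score = score + 4 // score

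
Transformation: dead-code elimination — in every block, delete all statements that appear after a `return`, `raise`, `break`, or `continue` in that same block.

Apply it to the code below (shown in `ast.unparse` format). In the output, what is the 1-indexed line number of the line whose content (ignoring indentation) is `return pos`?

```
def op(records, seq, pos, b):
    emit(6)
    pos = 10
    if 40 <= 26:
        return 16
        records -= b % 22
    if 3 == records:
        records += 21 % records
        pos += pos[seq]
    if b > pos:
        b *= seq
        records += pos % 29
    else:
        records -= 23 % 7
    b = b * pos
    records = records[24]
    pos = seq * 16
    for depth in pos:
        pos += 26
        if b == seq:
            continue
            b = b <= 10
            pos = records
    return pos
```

Transformed code:
def op(records, seq, pos, b):
    emit(6)
    pos = 10
    if 40 <= 26:
        return 16
    if 3 == records:
        records += 21 % records
        pos += pos[seq]
    if b > pos:
        b *= seq
        records += pos % 29
    else:
        records -= 23 % 7
    b = b * pos
    records = records[24]
    pos = seq * 16
    for depth in pos:
        pos += 26
        if b == seq:
            continue
    return pos

21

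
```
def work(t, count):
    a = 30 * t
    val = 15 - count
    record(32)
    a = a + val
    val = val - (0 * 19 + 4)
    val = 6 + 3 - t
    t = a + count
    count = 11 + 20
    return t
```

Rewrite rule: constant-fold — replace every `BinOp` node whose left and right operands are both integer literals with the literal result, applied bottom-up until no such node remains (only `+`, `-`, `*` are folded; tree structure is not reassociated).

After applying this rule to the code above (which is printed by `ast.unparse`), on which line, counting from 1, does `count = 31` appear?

Transformed code:
def work(t, count):
    a = 30 * t
    val = 15 - count
    record(32)
    a = a + val
    val = val - 4
    val = 9 - t
    t = a + count
    count = 31
    return t

9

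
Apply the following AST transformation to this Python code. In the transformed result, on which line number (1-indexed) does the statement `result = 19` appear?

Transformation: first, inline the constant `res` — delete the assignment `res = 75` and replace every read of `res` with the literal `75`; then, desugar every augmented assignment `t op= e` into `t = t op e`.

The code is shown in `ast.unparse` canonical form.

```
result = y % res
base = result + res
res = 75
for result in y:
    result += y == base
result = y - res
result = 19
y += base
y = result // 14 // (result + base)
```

Transformed code:
result = y % 75
base = result + 75
for result in y:
    result = result + (y == base)
result = y - 75
result = 19
y = y + base
y = result // 14 // (result + base)

6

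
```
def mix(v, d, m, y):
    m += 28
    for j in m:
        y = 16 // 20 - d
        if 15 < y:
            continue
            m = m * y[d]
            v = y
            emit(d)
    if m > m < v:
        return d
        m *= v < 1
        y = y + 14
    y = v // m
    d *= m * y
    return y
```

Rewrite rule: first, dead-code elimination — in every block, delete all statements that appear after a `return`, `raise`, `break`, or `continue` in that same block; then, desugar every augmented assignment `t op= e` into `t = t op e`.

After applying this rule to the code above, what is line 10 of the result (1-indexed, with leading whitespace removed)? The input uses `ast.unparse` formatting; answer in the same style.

d = d * (m * y)

Transformed code:
def mix(v, d, m, y):
    m = m + 28
    for j in m:
        y = 16 // 20 - d
        if 15 < y:
            continue
    if m > m < v:
        return d
    y = v // m
    d = d * (m * y)
    return y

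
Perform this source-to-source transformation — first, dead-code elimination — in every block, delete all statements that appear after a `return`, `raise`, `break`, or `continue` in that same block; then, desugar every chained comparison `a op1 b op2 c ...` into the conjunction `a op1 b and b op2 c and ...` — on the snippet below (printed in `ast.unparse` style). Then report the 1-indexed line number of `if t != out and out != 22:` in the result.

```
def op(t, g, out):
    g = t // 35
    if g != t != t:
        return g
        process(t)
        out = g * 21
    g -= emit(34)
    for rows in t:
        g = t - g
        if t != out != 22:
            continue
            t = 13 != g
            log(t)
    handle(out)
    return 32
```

Transformed code:
def op(t, g, out):
    g = t // 35
    if g != t and t != t:
        return g
    g -= emit(34)
    for rows in t:
        g = t - g
        if t != out and out != 22:
            continue
    handle(out)
    return 32

8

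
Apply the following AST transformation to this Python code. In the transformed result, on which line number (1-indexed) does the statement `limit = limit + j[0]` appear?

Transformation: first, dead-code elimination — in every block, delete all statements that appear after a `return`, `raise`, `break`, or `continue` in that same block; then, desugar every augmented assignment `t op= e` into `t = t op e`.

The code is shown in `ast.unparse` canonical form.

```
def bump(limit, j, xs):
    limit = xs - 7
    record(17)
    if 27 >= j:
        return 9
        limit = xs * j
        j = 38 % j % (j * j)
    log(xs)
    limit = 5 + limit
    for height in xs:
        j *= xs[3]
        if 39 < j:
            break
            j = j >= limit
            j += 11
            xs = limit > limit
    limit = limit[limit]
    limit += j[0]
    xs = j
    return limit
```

Transformed code:
def bump(limit, j, xs):
    limit = xs - 7
    record(17)
    if 27 >= j:
        return 9
    log(xs)
    limit = 5 + limit
    for height in xs:
        j = j * xs[3]
        if 39 < j:
            break
    limit = limit[limit]
    limit = limit + j[0]
    xs = j
    return limit

13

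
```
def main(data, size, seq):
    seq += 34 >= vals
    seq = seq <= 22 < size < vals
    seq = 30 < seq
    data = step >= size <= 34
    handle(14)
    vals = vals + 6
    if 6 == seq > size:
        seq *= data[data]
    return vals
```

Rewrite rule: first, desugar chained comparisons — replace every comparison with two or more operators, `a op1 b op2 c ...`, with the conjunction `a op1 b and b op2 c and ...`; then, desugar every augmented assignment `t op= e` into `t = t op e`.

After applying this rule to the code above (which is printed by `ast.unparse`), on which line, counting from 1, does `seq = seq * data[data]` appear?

Transformed code:
def main(data, size, seq):
    seq = seq + (34 >= vals)
    seq = seq <= 22 and 22 < size and (size < vals)
    seq = 30 < seq
    data = step >= size and size <= 34
    handle(14)
    vals = vals + 6
    if 6 == seq and seq > size:
        seq = seq * data[data]
    return vals

9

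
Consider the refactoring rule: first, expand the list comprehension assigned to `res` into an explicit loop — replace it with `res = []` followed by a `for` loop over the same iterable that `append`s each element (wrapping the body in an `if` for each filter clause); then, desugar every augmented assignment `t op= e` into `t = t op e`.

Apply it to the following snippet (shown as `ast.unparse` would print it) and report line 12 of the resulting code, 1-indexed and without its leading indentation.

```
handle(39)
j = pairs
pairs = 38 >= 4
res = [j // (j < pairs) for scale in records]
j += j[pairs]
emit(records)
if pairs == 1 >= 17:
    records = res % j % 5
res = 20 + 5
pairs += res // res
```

pairs = pairs + res // res

Transformed code:
handle(39)
j = pairs
pairs = 38 >= 4
res = []
for scale in records:
    res.append(j // (j < pairs))
j = j + j[pairs]
emit(records)
if pairs == 1 >= 17:
    records = res % j % 5
res = 20 + 5
pairs = pairs + res // res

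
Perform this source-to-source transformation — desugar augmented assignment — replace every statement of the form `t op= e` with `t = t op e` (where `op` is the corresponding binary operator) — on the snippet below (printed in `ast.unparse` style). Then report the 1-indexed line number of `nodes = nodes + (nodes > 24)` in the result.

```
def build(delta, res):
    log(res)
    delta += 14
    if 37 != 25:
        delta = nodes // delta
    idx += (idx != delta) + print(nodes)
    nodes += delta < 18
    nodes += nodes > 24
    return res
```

Transformed code:
def build(delta, res):
    log(res)
    delta = delta + 14
    if 37 != 25:
        delta = nodes // delta
    idx = idx + ((idx != delta) + print(nodes))
    nodes = nodes + (delta < 18)
    nodes = nodes + (nodes > 24)
    return res

8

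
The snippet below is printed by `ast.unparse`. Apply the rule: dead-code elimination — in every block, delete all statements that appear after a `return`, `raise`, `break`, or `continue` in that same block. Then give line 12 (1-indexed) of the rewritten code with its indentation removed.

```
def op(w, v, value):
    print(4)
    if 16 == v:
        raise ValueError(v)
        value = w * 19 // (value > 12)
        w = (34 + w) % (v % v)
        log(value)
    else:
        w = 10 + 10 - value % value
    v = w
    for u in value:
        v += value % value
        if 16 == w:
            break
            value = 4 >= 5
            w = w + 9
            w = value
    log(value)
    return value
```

log(value)

Transformed code:
def op(w, v, value):
    print(4)
    if 16 == v:
        raise ValueError(v)
    else:
        w = 10 + 10 - value % value
    v = w
    for u in value:
        v += value % value
        if 16 == w:
            break
    log(value)
    return value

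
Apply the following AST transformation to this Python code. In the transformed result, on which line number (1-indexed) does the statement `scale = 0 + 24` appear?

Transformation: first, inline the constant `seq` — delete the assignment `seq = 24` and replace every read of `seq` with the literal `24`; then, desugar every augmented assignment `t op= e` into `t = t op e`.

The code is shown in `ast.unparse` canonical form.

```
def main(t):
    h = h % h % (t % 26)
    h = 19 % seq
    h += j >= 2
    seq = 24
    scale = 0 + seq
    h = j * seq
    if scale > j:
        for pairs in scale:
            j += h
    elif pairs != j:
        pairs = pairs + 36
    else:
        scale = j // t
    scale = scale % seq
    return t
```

Transformed code:
def main(t):
    h = h % h % (t % 26)
    h = 19 % 24
    h = h + (j >= 2)
    scale = 0 + 24
    h = j * 24
    if scale > j:
        for pairs in scale:
            j = j + h
    elif pairs != j:
        pairs = pairs + 36
    else:
        scale = j // t
    scale = scale % 24
    return t

5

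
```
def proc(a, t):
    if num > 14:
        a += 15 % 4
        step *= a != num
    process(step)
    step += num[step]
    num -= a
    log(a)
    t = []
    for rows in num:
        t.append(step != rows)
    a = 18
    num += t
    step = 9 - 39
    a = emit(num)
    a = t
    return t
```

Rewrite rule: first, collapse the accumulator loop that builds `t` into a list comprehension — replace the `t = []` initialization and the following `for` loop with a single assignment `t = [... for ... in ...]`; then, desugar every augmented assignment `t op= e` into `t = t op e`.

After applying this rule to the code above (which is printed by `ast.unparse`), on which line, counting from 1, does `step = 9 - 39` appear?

12

Transformed code:
def proc(a, t):
    if num > 14:
        a = a + 15 % 4
        step = step * (a != num)
    process(step)
    step = step + num[step]
    num = num - a
    log(a)
    t = [step != rows for rows in num]
    a = 18
    num = num + t
    step = 9 - 39
    a = emit(num)
    a = t
    return t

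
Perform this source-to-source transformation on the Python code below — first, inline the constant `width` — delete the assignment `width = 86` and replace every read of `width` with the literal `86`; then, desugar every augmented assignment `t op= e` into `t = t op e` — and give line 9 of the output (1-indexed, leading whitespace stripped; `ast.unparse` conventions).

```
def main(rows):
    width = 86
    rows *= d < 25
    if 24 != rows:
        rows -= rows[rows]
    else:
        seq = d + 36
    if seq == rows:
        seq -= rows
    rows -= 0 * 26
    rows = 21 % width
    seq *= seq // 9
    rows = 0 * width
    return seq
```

rows = rows - 0 * 26

Transformed code:
def main(rows):
    rows = rows * (d < 25)
    if 24 != rows:
        rows = rows - rows[rows]
    else:
        seq = d + 36
    if seq == rows:
        seq = seq - rows
    rows = rows - 0 * 26
    rows = 21 % 86
    seq = seq * (seq // 9)
    rows = 0 * 86
    return seq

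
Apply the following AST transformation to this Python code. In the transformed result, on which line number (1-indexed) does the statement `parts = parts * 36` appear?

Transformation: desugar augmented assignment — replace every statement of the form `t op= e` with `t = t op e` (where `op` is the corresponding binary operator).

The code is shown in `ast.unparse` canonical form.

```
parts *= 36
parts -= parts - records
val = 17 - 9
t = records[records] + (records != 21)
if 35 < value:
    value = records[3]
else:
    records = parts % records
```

Transformed code:
parts = parts * 36
parts = parts - (parts - records)
val = 17 - 9
t = records[records] + (records != 21)
if 35 < value:
    value = records[3]
else:
    records = parts % records

1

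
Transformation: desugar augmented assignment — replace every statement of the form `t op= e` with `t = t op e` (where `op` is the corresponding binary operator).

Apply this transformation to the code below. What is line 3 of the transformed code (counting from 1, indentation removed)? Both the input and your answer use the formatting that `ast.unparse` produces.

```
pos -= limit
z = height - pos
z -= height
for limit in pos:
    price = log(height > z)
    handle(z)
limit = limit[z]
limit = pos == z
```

Transformed code:
pos = pos - limit
z = height - pos
z = z - height
for limit in pos:
    price = log(height > z)
    handle(z)
limit = limit[z]
limit = pos == z

z = z - height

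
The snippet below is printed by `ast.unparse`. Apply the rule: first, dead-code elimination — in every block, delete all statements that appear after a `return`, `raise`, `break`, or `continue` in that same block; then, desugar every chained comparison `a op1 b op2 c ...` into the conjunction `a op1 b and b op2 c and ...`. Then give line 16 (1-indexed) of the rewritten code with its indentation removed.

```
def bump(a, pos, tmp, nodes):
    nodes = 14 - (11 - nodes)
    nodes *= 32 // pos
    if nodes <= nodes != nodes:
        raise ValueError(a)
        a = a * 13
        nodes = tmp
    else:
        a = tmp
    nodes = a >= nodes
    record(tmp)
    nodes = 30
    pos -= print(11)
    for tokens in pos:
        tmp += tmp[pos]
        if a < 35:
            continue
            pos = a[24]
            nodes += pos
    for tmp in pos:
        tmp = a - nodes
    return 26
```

for tmp in pos:

Transformed code:
def bump(a, pos, tmp, nodes):
    nodes = 14 - (11 - nodes)
    nodes *= 32 // pos
    if nodes <= nodes and nodes != nodes:
        raise ValueError(a)
    else:
        a = tmp
    nodes = a >= nodes
    record(tmp)
    nodes = 30
    pos -= print(11)
    for tokens in pos:
        tmp += tmp[pos]
        if a < 35:
            continue
    for tmp in pos:
        tmp = a - nodes
    return 26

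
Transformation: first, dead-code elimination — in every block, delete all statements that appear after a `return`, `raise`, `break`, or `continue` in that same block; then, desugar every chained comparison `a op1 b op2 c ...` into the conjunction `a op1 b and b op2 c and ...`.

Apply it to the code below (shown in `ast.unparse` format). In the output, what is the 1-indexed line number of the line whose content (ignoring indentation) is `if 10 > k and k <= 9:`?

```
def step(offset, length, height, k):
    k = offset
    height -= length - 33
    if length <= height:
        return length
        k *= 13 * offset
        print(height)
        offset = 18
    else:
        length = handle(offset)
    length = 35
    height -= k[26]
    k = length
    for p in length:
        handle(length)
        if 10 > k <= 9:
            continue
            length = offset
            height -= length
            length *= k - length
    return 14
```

Transformed code:
def step(offset, length, height, k):
    k = offset
    height -= length - 33
    if length <= height:
        return length
    else:
        length = handle(offset)
    length = 35
    height -= k[26]
    k = length
    for p in length:
        handle(length)
        if 10 > k and k <= 9:
            continue
    return 14

13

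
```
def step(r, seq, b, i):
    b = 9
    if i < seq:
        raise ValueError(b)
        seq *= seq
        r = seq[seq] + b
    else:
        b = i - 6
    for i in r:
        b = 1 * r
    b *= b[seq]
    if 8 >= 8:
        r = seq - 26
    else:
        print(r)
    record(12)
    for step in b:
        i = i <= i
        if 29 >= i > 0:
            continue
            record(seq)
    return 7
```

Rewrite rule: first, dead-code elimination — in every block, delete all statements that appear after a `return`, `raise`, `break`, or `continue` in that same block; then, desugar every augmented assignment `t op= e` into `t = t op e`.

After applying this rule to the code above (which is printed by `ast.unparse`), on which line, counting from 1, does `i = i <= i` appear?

16

Transformed code:
def step(r, seq, b, i):
    b = 9
    if i < seq:
        raise ValueError(b)
    else:
        b = i - 6
    for i in r:
        b = 1 * r
    b = b * b[seq]
    if 8 >= 8:
        r = seq - 26
    else:
        print(r)
    record(12)
    for step in b:
        i = i <= i
        if 29 >= i > 0:
            continue
    return 7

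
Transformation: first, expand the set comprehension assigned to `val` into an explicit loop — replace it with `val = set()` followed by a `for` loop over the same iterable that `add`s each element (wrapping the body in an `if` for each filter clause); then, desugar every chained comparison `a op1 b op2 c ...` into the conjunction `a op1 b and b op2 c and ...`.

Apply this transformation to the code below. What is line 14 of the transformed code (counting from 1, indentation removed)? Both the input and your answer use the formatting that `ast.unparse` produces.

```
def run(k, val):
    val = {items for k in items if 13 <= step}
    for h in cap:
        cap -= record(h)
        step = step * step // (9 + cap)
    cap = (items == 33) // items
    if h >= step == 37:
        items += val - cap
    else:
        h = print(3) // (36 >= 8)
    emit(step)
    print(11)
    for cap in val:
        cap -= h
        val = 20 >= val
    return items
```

emit(step)

Transformed code:
def run(k, val):
    val = set()
    for k in items:
        if 13 <= step:
            val.add(items)
    for h in cap:
        cap -= record(h)
        step = step * step // (9 + cap)
    cap = (items == 33) // items
    if h >= step and step == 37:
        items += val - cap
    else:
        h = print(3) // (36 >= 8)
    emit(step)
    print(11)
    for cap in val:
        cap -= h
        val = 20 >= val
    return items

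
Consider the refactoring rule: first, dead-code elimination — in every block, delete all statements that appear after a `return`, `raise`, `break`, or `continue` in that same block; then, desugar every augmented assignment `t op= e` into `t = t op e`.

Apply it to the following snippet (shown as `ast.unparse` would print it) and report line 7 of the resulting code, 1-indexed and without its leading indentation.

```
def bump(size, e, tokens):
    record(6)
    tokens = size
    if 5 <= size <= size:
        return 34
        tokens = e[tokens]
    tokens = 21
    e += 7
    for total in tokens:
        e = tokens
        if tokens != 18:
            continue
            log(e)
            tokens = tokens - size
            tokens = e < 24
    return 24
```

Transformed code:
def bump(size, e, tokens):
    record(6)
    tokens = size
    if 5 <= size <= size:
        return 34
    tokens = 21
    e = e + 7
    for total in tokens:
        e = tokens
        if tokens != 18:
            continue
    return 24

e = e + 7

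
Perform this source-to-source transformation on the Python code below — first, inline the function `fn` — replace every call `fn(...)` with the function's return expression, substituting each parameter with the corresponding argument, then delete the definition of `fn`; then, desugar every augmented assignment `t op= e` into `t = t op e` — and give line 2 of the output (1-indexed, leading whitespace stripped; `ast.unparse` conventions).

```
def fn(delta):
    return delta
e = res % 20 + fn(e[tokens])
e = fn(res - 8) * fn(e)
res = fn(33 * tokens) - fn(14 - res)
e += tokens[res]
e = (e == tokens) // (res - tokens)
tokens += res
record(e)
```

Transformed code:
e = res % 20 + e[tokens]
e = (res - 8) * e
res = 33 * tokens - (14 - res)
e = e + tokens[res]
e = (e == tokens) // (res - tokens)
tokens = tokens + res
record(e)

e = (res - 8) * e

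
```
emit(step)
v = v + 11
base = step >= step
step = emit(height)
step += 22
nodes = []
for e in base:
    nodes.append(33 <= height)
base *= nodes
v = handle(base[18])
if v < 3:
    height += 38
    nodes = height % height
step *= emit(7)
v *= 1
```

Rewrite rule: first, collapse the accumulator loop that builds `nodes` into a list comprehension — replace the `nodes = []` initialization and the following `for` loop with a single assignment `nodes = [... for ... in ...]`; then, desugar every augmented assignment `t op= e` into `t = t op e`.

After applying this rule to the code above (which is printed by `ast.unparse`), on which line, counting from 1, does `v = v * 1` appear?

13

Transformed code:
emit(step)
v = v + 11
base = step >= step
step = emit(height)
step = step + 22
nodes = [33 <= height for e in base]
base = base * nodes
v = handle(base[18])
if v < 3:
    height = height + 38
    nodes = height % height
step = step * emit(7)
v = v * 1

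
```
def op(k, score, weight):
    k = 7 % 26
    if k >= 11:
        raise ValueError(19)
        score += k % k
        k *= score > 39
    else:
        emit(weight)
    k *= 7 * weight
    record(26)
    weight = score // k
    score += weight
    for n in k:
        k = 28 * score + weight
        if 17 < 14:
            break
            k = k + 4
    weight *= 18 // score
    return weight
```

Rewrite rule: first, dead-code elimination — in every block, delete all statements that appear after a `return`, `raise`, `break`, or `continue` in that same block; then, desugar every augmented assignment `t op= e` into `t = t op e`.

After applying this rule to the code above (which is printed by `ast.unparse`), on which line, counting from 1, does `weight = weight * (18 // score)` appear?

Transformed code:
def op(k, score, weight):
    k = 7 % 26
    if k >= 11:
        raise ValueError(19)
    else:
        emit(weight)
    k = k * (7 * weight)
    record(26)
    weight = score // k
    score = score + weight
    for n in k:
        k = 28 * score + weight
        if 17 < 14:
            break
    weight = weight * (18 // score)
    return weight

15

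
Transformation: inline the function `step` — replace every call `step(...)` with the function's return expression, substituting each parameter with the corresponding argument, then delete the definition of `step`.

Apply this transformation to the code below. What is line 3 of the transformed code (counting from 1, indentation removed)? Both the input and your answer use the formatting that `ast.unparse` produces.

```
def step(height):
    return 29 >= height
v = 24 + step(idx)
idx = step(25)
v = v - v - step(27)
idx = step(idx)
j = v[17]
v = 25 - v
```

Transformed code:
v = 24 + (29 >= idx)
idx = 29 >= 25
v = v - v - (29 >= 27)
idx = 29 >= idx
j = v[17]
v = 25 - v

v = v - v - (29 >= 27)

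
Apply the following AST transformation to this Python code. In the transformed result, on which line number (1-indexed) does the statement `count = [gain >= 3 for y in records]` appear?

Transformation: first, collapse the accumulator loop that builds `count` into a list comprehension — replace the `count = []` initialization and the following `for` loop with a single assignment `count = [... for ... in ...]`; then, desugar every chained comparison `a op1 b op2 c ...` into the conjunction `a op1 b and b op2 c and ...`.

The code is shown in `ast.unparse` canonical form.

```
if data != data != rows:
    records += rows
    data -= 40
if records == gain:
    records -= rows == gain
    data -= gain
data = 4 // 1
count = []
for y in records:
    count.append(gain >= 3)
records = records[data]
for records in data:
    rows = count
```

Transformed code:
if data != data and data != rows:
    records += rows
    data -= 40
if records == gain:
    records -= rows == gain
    data -= gain
data = 4 // 1
count = [gain >= 3 for y in records]
records = records[data]
for records in data:
    rows = count

8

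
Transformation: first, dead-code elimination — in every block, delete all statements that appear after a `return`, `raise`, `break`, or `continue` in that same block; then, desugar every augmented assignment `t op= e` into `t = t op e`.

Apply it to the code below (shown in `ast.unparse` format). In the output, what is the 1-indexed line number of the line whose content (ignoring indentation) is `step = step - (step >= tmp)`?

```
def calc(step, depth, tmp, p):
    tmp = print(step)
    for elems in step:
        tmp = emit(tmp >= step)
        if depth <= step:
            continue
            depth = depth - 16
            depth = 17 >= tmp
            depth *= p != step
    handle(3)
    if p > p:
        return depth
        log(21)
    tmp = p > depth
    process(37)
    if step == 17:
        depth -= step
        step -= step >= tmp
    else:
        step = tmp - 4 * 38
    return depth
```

Transformed code:
def calc(step, depth, tmp, p):
    tmp = print(step)
    for elems in step:
        tmp = emit(tmp >= step)
        if depth <= step:
            continue
    handle(3)
    if p > p:
        return depth
    tmp = p > depth
    process(37)
    if step == 17:
        depth = depth - step
        step = step - (step >= tmp)
    else:
        step = tmp - 4 * 38
    return depth

14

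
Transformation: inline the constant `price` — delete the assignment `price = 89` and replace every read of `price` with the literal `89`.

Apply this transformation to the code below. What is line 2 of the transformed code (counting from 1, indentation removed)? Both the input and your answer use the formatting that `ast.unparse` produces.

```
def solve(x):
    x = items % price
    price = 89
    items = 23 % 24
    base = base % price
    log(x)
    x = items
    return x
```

x = items % 89

Transformed code:
def solve(x):
    x = items % 89
    items = 23 % 24
    base = base % 89
    log(x)
    x = items
    return x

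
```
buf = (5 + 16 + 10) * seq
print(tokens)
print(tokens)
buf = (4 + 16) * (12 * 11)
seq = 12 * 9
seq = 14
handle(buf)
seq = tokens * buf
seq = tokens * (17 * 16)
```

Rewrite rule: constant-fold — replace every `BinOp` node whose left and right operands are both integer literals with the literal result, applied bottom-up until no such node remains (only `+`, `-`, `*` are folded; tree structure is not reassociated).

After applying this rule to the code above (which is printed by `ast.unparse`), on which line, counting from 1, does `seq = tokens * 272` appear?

Transformed code:
buf = 31 * seq
print(tokens)
print(tokens)
buf = 2640
seq = 108
seq = 14
handle(buf)
seq = tokens * buf
seq = tokens * 272

9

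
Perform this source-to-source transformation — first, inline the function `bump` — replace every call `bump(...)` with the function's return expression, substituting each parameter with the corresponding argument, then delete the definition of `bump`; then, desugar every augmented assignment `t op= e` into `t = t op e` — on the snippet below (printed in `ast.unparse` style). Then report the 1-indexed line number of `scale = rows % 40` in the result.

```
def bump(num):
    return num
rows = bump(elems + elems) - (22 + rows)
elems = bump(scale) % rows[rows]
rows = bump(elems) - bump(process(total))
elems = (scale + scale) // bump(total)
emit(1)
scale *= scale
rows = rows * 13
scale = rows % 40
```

Transformed code:
rows = elems + elems - (22 + rows)
elems = scale % rows[rows]
rows = elems - process(total)
elems = (scale + scale) // total
emit(1)
scale = scale * scale
rows = rows * 13
scale = rows % 40

8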